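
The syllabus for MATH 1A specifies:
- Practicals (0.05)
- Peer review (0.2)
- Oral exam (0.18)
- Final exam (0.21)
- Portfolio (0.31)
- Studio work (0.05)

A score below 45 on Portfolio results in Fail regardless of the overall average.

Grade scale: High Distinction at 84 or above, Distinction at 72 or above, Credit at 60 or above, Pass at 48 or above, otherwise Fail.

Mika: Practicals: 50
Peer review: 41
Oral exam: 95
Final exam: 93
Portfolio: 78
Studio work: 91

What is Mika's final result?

Distinction

Portfolio score 78 ≥ 45: minimum met.
Weighted total:
  Practicals 50 × 0.05 = 2.5
  Peer review 41 × 0.2 = 8.2
  Oral exam 95 × 0.18 = 17.1
  Final exam 93 × 0.21 = 19.53
  Portfolio 78 × 0.31 = 24.18
  Studio work 91 × 0.05 = 4.55
Sum = 76.06
76.06 is ≥ 72 and < 84 → Distinction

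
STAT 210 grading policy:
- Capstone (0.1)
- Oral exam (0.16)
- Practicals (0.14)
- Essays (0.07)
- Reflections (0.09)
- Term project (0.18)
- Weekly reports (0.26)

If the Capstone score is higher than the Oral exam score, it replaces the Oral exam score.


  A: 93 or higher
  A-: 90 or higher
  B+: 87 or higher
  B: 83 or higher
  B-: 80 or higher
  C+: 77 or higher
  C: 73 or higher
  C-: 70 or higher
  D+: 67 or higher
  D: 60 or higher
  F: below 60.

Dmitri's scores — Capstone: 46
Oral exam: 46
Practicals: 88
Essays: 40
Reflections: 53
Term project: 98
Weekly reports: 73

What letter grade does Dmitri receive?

D+

Capstone (46) ≤ Oral exam (46), so Oral exam stays at 46.
Weighted total:
  Capstone 46 × 0.1 = 4.6
  Oral exam 46 × 0.16 = 7.36
  Practicals 88 × 0.14 = 12.32
  Essays 40 × 0.07 = 2.8
  Reflections 53 × 0.09 = 4.77
  Term project 98 × 0.18 = 17.64
  Weekly reports 73 × 0.26 = 18.98
Sum = 68.47
68.47 is ≥ 67 and < 70 → D+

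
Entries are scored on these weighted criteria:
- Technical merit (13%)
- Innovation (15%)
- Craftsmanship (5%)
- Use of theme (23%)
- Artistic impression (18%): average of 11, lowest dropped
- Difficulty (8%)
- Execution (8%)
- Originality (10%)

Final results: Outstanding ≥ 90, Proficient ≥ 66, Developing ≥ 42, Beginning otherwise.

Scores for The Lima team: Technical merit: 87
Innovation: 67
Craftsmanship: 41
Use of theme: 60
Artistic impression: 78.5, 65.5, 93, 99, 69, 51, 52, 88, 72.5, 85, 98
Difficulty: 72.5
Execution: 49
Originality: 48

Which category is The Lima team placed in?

Proficient

Artistic impression: drop 51 → average of remaining 10 = 800.5/10 = 80.05
Weighted total:
  Technical merit 87 × 0.13 = 11.31
  Innovation 67 × 0.15 = 10.05
  Craftsmanship 41 × 0.05 = 2.05
  Use of theme 60 × 0.23 = 13.8
  Artistic impression 80.05 × 0.18 = 14.409
  Difficulty 72.5 × 0.08 = 5.8
  Execution 49 × 0.08 = 3.92
  Originality 48 × 0.1 = 4.8
Sum = 66.139
66.139 is ≥ 66 and < 90 → Proficient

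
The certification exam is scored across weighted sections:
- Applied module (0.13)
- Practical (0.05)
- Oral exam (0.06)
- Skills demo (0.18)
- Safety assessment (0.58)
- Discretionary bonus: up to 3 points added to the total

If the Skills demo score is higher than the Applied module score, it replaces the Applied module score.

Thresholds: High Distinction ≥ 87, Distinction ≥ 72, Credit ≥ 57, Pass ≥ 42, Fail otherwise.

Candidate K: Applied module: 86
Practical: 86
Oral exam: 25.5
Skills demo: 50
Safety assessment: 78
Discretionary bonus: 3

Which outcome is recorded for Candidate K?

Distinction

Skills demo (50) ≤ Applied module (86), so Applied module stays at 86.
Weighted total:
  Applied module 86 × 0.13 = 11.18
  Practical 86 × 0.05 = 4.3
  Oral exam 25.5 × 0.06 = 1.53
  Skills demo 50 × 0.18 = 9
  Safety assessment 78 × 0.58 = 45.24
Sum = 71.25
Discretionary bonus: 71.25 + 3 = 74.25
74.25 is ≥ 72 and < 87 → Distinction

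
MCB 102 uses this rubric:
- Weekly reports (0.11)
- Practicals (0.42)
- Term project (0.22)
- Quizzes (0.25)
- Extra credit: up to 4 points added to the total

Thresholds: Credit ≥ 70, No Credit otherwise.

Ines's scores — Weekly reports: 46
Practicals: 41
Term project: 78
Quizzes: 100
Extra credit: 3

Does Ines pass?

Weighted total:
  Weekly reports 46 × 0.11 = 5.06
  Practicals 41 × 0.42 = 17.22
  Term project 78 × 0.22 = 17.16
  Quizzes 100 × 0.25 = 25
Sum = 64.44
Extra credit: 64.44 + 3 = 67.44
67.44 < 70 → No Credit

No Credit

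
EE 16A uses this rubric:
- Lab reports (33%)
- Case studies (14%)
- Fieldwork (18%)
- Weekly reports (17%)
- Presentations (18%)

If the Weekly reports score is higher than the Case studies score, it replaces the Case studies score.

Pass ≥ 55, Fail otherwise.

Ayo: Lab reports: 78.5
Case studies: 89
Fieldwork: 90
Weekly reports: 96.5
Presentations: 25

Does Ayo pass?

Weekly reports (96.5) > Case studies (89), so Case studies counts as 96.5.
Weighted total:
  Lab reports 78.5 × 0.33 = 25.905
  Case studies 96.5 × 0.14 = 13.51
  Fieldwork 90 × 0.18 = 16.2
  Weekly reports 96.5 × 0.17 = 16.405
  Presentations 25 × 0.18 = 4.5
Sum = 76.52
76.52 ≥ 55 → Pass

Pass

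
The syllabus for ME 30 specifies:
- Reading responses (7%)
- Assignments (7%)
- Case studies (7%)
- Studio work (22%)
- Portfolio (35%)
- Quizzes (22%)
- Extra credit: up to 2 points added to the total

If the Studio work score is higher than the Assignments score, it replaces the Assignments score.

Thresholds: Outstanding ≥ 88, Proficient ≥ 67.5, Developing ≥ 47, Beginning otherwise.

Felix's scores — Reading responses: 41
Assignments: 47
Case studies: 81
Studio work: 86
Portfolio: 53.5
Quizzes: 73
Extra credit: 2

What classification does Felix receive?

Studio work (86) > Assignments (47), so Assignments counts as 86.
Weighted total:
  Reading responses 41 × 0.07 = 2.87
  Assignments 86 × 0.07 = 6.02
  Case studies 81 × 0.07 = 5.67
  Studio work 86 × 0.22 = 18.92
  Portfolio 53.5 × 0.35 = 18.725
  Quizzes 73 × 0.22 = 16.06
Sum = 68.265
Extra credit: 68.265 + 2 = 70.265
70.265 is ≥ 67.5 and < 88 → Proficient

Proficient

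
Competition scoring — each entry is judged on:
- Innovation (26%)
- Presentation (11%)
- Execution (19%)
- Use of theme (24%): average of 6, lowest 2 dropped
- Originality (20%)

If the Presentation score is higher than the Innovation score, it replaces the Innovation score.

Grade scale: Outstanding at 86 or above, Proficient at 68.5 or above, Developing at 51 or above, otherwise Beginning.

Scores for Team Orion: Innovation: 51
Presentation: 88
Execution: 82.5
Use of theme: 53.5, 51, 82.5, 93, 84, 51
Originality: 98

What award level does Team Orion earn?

Outstanding

Use of theme: drop 51, 51 → average of remaining 4 = 313/4 = 78.25
Presentation (88) > Innovation (51), so Innovation counts as 88.
Weighted total:
  Innovation 88 × 0.26 = 22.88
  Presentation 88 × 0.11 = 9.68
  Execution 82.5 × 0.19 = 15.675
  Use of theme 78.25 × 0.24 = 18.78
  Originality 98 × 0.2 = 19.6
Sum = 86.615
86.615 ≥ 86 → Outstanding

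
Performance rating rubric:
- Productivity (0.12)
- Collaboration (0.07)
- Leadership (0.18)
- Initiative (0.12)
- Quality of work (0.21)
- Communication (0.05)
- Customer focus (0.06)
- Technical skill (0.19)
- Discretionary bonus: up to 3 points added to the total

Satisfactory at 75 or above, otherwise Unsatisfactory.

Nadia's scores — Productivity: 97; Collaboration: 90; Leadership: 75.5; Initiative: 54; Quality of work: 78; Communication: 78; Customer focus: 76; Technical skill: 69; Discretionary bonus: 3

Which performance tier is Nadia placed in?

Weighted total:
  Productivity 97 × 0.12 = 11.64
  Collaboration 90 × 0.07 = 6.3
  Leadership 75.5 × 0.18 = 13.59
  Initiative 54 × 0.12 = 6.48
  Quality of work 78 × 0.21 = 16.38
  Communication 78 × 0.05 = 3.9
  Customer focus 76 × 0.06 = 4.56
  Technical skill 69 × 0.19 = 13.11
Sum = 75.96
Discretionary bonus: 75.96 + 3 = 78.96
78.96 ≥ 75 → Satisfactory

Satisfactory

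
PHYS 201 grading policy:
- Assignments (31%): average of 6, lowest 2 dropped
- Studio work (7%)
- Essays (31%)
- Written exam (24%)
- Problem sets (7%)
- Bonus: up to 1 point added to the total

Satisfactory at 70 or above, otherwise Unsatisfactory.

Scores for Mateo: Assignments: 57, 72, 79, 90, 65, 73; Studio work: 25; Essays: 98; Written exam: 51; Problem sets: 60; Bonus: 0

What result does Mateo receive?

Satisfactory

Assignments: drop 57, 65 → average of remaining 4 = 314/4 = 78.5
Weighted total:
  Assignments 78.5 × 0.31 = 24.335
  Studio work 25 × 0.07 = 1.75
  Essays 98 × 0.31 = 30.38
  Written exam 51 × 0.24 = 12.24
  Problem sets 60 × 0.07 = 4.2
Sum = 72.905
Bonus: 72.905 + 0 = 72.905
72.905 ≥ 70 → Satisfactory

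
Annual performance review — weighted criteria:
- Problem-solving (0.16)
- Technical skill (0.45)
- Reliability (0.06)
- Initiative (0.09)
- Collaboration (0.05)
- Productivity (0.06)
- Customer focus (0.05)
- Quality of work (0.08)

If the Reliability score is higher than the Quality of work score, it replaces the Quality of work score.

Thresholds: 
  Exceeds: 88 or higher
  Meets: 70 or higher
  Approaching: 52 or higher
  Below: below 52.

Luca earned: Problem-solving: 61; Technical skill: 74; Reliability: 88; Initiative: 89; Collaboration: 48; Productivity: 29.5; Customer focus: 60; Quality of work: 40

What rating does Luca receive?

Reliability (88) > Quality of work (40), so Quality of work counts as 88.
Weighted total:
  Problem-solving 61 × 0.16 = 9.76
  Technical skill 74 × 0.45 = 33.3
  Reliability 88 × 0.06 = 5.28
  Initiative 89 × 0.09 = 8.01
  Collaboration 48 × 0.05 = 2.4
  Productivity 29.5 × 0.06 = 1.77
  Customer focus 60 × 0.05 = 3
  Quality of work 88 × 0.08 = 7.04
Sum = 70.56
70.56 is ≥ 70 and < 88 → Meets

Meets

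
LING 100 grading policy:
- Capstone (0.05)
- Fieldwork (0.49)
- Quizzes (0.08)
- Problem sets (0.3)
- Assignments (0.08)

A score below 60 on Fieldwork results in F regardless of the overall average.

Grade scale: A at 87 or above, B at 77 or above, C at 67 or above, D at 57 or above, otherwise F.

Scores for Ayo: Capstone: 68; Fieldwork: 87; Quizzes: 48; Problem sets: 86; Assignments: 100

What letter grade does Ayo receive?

B

Fieldwork score 87 ≥ 60: minimum met.
Weighted total:
  Capstone 68 × 0.05 = 3.4
  Fieldwork 87 × 0.49 = 42.63
  Quizzes 48 × 0.08 = 3.84
  Problem sets 86 × 0.3 = 25.8
  Assignments 100 × 0.08 = 8
Sum = 83.67
83.67 is ≥ 77 and < 87 → B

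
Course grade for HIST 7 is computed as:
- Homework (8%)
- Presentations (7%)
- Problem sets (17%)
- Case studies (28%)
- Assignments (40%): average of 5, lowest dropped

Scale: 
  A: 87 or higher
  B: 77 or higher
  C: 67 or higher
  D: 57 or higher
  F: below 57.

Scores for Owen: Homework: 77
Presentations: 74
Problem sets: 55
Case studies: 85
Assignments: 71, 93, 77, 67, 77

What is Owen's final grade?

C

Assignments: drop 67 → average of remaining 4 = 318/4 = 79.5
Weighted total:
  Homework 77 × 0.08 = 6.16
  Presentations 74 × 0.07 = 5.18
  Problem sets 55 × 0.17 = 9.35
  Case studies 85 × 0.28 = 23.8
  Assignments 79.5 × 0.4 = 31.8
Sum = 76.29
76.29 is ≥ 67 and < 77 → C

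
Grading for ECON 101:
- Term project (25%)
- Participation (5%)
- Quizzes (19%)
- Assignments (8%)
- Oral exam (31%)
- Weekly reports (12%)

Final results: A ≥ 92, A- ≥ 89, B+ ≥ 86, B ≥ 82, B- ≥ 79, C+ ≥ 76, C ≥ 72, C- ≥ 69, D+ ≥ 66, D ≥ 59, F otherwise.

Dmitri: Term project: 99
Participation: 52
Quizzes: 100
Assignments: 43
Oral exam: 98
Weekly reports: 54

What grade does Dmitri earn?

B+

Weighted total:
  Term project 99 × 0.25 = 24.75
  Participation 52 × 0.05 = 2.6
  Quizzes 100 × 0.19 = 19
  Assignments 43 × 0.08 = 3.44
  Oral exam 98 × 0.31 = 30.38
  Weekly reports 54 × 0.12 = 6.48
Sum = 86.65
86.65 is ≥ 86 and < 89 → B+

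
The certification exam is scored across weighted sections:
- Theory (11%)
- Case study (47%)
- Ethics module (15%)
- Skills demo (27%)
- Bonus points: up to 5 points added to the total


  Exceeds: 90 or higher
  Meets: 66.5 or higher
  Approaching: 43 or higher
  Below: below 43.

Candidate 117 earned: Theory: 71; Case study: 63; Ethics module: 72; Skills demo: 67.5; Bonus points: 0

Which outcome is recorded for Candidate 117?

Approaching

Weighted total:
  Theory 71 × 0.11 = 7.81
  Case study 63 × 0.47 = 29.61
  Ethics module 72 × 0.15 = 10.8
  Skills demo 67.5 × 0.27 = 18.225
Sum = 66.445
Bonus points: 66.445 + 0 = 66.445
66.445 is ≥ 43 and < 66.5 → Approaching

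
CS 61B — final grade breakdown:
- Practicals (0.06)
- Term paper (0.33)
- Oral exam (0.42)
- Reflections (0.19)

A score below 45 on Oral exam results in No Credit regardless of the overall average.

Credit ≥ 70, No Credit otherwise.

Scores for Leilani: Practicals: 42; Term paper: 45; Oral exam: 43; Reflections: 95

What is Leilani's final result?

Oral exam score 43 < 45: minimum not met.
Weighted total:
  Practicals 42 × 0.06 = 2.52
  Term paper 45 × 0.33 = 14.85
  Oral exam 43 × 0.42 = 18.06
  Reflections 95 × 0.19 = 18.05
Sum = 53.48
Because the Oral exam minimum was not met, the result is No Credit.

No Credit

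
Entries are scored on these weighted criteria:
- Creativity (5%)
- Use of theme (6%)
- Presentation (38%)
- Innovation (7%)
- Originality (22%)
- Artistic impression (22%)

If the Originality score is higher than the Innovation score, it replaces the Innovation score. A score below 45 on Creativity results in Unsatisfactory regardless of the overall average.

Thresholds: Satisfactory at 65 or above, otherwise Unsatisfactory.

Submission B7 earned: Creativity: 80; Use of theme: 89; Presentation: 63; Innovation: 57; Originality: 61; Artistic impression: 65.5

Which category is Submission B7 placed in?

Satisfactory

Originality (61) > Innovation (57), so Innovation counts as 61.
Creativity score 80 ≥ 45: minimum met.
Weighted total:
  Creativity 80 × 0.05 = 4
  Use of theme 89 × 0.06 = 5.34
  Presentation 63 × 0.38 = 23.94
  Innovation 61 × 0.07 = 4.27
  Originality 61 × 0.22 = 13.42
  Artistic impression 65.5 × 0.22 = 14.41
Sum = 65.38
65.38 ≥ 65 → Satisfactory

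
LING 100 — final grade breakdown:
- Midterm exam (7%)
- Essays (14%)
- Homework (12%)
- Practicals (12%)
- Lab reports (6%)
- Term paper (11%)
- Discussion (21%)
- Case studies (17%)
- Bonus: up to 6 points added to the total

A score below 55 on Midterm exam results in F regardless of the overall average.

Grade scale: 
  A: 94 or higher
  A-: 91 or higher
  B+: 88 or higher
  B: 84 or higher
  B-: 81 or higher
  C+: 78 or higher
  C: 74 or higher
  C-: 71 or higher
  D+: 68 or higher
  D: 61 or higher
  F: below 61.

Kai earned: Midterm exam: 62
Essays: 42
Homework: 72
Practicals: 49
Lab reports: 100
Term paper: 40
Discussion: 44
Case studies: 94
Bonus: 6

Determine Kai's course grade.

D

Midterm exam score 62 ≥ 55: minimum met.
Weighted total:
  Midterm exam 62 × 0.07 = 4.34
  Essays 42 × 0.14 = 5.88
  Homework 72 × 0.12 = 8.64
  Practicals 49 × 0.12 = 5.88
  Lab reports 100 × 0.06 = 6
  Term paper 40 × 0.11 = 4.4
  Discussion 44 × 0.21 = 9.24
  Case studies 94 × 0.17 = 15.98
Sum = 60.36
Bonus: 60.36 + 6 = 66.36
66.36 is ≥ 61 and < 68 → D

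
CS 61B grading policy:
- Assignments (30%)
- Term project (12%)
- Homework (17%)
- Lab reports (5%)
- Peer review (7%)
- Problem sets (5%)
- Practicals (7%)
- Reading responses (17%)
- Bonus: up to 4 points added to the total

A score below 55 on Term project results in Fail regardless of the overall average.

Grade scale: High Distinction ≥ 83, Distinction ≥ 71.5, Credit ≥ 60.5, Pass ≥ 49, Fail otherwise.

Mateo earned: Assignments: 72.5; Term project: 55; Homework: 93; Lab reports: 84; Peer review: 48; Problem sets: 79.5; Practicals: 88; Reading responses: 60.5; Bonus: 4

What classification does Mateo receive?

Term project score 55 ≥ 55: minimum met.
Weighted total:
  Assignments 72.5 × 0.3 = 21.75
  Term project 55 × 0.12 = 6.6
  Homework 93 × 0.17 = 15.81
  Lab reports 84 × 0.05 = 4.2
  Peer review 48 × 0.07 = 3.36
  Problem sets 79.5 × 0.05 = 3.975
  Practicals 88 × 0.07 = 6.16
  Reading responses 60.5 × 0.17 = 10.285
Sum = 72.14
Bonus: 72.14 + 4 = 76.14
76.14 is ≥ 71.5 and < 83 → Distinction

Distinction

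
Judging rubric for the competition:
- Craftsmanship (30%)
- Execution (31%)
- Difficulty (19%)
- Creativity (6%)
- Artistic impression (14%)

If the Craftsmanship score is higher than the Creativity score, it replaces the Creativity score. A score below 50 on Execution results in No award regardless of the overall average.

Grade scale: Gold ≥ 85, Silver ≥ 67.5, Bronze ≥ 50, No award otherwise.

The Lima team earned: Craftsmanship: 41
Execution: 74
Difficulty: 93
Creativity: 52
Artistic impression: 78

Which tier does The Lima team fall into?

Craftsmanship (41) ≤ Creativity (52), so Creativity stays at 52.
Execution score 74 ≥ 50: minimum met.
Weighted total:
  Craftsmanship 41 × 0.3 = 12.3
  Execution 74 × 0.31 = 22.94
  Difficulty 93 × 0.19 = 17.67
  Creativity 52 × 0.06 = 3.12
  Artistic impression 78 × 0.14 = 10.92
Sum = 66.95
66.95 is ≥ 50 and < 67.5 → Bronze

Bronze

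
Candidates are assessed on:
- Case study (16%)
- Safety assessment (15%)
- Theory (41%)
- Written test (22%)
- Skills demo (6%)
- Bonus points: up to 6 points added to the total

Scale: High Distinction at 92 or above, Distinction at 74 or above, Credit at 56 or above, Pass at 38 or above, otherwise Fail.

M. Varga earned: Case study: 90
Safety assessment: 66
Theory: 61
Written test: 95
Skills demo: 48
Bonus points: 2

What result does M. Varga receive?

Distinction

Weighted total:
  Case study 90 × 0.16 = 14.4
  Safety assessment 66 × 0.15 = 9.9
  Theory 61 × 0.41 = 25.01
  Written test 95 × 0.22 = 20.9
  Skills demo 48 × 0.06 = 2.88
Sum = 73.09
Bonus points: 73.09 + 2 = 75.09
75.09 is ≥ 74 and < 92 → Distinction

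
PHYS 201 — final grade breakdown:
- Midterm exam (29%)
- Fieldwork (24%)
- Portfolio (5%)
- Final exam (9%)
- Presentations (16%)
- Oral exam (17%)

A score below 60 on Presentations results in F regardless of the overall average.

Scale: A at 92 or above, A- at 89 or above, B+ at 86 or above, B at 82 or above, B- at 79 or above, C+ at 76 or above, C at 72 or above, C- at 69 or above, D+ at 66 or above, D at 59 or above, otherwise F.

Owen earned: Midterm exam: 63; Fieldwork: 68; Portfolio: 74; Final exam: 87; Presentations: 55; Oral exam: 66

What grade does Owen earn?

F

Presentations score 55 < 60: minimum not met.
Weighted total:
  Midterm exam 63 × 0.29 = 18.27
  Fieldwork 68 × 0.24 = 16.32
  Portfolio 74 × 0.05 = 3.7
  Final exam 87 × 0.09 = 7.83
  Presentations 55 × 0.16 = 8.8
  Oral exam 66 × 0.17 = 11.22
Sum = 66.14
Because the Presentations minimum was not met, the result is F.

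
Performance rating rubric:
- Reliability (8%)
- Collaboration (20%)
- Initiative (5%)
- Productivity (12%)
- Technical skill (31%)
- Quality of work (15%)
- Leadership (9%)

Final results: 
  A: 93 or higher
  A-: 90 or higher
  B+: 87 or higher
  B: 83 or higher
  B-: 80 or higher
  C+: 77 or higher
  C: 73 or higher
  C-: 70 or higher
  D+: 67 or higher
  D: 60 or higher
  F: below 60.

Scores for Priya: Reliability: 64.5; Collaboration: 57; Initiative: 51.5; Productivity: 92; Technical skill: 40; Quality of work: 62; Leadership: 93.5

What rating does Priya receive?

D

Weighted total:
  Reliability 64.5 × 0.08 = 5.16
  Collaboration 57 × 0.2 = 11.4
  Initiative 51.5 × 0.05 = 2.575
  Productivity 92 × 0.12 = 11.04
  Technical skill 40 × 0.31 = 12.4
  Quality of work 62 × 0.15 = 9.3
  Leadership 93.5 × 0.09 = 8.415
Sum = 60.29
60.29 is ≥ 60 and < 67 → D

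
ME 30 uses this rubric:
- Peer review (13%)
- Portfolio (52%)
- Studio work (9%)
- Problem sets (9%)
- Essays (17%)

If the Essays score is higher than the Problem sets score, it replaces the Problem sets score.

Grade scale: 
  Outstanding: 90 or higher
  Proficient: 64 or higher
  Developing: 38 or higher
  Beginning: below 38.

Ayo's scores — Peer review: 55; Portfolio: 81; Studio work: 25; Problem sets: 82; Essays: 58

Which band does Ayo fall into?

Essays (58) ≤ Problem sets (82), so Problem sets stays at 82.
Weighted total:
  Peer review 55 × 0.13 = 7.15
  Portfolio 81 × 0.52 = 42.12
  Studio work 25 × 0.09 = 2.25
  Problem sets 82 × 0.09 = 7.38
  Essays 58 × 0.17 = 9.86
Sum = 68.76
68.76 is ≥ 64 and < 90 → Proficient

Proficient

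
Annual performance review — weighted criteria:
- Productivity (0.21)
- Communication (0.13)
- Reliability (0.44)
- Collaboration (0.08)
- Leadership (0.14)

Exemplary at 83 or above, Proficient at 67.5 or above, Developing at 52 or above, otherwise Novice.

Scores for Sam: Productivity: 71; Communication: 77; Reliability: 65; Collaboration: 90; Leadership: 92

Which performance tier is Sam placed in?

Proficient

Weighted total:
  Productivity 71 × 0.21 = 14.91
  Communication 77 × 0.13 = 10.01
  Reliability 65 × 0.44 = 28.6
  Collaboration 90 × 0.08 = 7.2
  Leadership 92 × 0.14 = 12.88
Sum = 73.6
73.6 is ≥ 67.5 and < 83 → Proficient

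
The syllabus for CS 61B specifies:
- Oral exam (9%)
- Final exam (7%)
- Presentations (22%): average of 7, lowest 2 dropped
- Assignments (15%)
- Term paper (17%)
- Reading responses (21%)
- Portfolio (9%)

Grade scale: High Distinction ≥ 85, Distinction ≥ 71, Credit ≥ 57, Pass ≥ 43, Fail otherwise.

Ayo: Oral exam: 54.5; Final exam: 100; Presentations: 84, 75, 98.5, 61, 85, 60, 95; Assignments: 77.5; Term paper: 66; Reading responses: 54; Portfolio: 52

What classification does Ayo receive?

Credit

Presentations: drop 60, 61 → average of remaining 5 = 437.5/5 = 87.5
Weighted total:
  Oral exam 54.5 × 0.09 = 4.905
  Final exam 100 × 0.07 = 7
  Presentations 87.5 × 0.22 = 19.25
  Assignments 77.5 × 0.15 = 11.625
  Term paper 66 × 0.17 = 11.22
  Reading responses 54 × 0.21 = 11.34
  Portfolio 52 × 0.09 = 4.68
Sum = 70.02
70.02 is ≥ 57 and < 71 → Credit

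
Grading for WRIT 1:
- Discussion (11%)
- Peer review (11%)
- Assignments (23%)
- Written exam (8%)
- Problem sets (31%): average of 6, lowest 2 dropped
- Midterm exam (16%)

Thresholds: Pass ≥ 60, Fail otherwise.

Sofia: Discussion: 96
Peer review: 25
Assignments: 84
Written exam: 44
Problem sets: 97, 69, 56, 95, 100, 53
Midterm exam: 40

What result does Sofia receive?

Pass

Problem sets: drop 53, 56 → average of remaining 4 = 361/4 = 90.25
Weighted total:
  Discussion 96 × 0.11 = 10.56
  Peer review 25 × 0.11 = 2.75
  Assignments 84 × 0.23 = 19.32
  Written exam 44 × 0.08 = 3.52
  Problem sets 90.25 × 0.31 = 27.9775
  Midterm exam 40 × 0.16 = 6.4
Sum = 70.5275
70.5275 ≥ 60 → Pass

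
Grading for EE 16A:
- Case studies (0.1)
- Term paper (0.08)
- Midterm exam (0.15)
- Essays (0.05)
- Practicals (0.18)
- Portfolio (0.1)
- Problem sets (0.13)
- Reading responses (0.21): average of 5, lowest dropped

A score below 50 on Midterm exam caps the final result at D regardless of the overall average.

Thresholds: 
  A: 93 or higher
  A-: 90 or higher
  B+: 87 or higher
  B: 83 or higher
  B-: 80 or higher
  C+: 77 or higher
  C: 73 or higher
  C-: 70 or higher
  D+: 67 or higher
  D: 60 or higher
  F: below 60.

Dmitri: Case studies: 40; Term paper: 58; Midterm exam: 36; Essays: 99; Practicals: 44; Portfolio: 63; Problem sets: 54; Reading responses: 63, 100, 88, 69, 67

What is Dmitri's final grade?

Reading responses: drop 63 → average of remaining 4 = 324/4 = 81
Midterm exam score 36 < 50: minimum not met.
Weighted total:
  Case studies 40 × 0.1 = 4
  Term paper 58 × 0.08 = 4.64
  Midterm exam 36 × 0.15 = 5.4
  Essays 99 × 0.05 = 4.95
  Practicals 44 × 0.18 = 7.92
  Portfolio 63 × 0.1 = 6.3
  Problem sets 54 × 0.13 = 7.02
  Reading responses 81 × 0.21 = 17.01
Sum = 57.24
57.24 would be F; cap at D applies → F.

F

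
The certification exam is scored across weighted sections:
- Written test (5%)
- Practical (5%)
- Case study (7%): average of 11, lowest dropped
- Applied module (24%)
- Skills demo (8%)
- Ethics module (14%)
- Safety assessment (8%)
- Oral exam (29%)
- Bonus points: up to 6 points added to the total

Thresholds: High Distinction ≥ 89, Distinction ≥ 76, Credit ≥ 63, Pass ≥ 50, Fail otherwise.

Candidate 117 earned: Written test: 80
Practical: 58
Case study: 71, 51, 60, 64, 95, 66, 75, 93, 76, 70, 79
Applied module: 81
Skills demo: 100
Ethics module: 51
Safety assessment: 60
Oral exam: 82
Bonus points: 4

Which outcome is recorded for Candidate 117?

Case study: drop 51 → average of remaining 10 = 749/10 = 74.9
Weighted total:
  Written test 80 × 0.05 = 4
  Practical 58 × 0.05 = 2.9
  Case study 74.9 × 0.07 = 5.243
  Applied module 81 × 0.24 = 19.44
  Skills demo 100 × 0.08 = 8
  Ethics module 51 × 0.14 = 7.14
  Safety assessment 60 × 0.08 = 4.8
  Oral exam 82 × 0.29 = 23.78
Sum = 75.303
Bonus points: 75.303 + 4 = 79.303
79.303 is ≥ 76 and < 89 → Distinction

Distinction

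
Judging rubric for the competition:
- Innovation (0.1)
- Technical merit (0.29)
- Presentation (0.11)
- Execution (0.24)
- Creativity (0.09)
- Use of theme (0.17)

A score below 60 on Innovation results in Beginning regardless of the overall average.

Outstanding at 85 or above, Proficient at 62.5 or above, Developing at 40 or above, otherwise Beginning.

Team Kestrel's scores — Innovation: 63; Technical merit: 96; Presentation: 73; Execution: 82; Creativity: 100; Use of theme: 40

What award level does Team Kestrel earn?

Proficient

Innovation score 63 ≥ 60: minimum met.
Weighted total:
  Innovation 63 × 0.1 = 6.3
  Technical merit 96 × 0.29 = 27.84
  Presentation 73 × 0.11 = 8.03
  Execution 82 × 0.24 = 19.68
  Creativity 100 × 0.09 = 9
  Use of theme 40 × 0.17 = 6.8
Sum = 77.65
77.65 is ≥ 62.5 and < 85 → Proficient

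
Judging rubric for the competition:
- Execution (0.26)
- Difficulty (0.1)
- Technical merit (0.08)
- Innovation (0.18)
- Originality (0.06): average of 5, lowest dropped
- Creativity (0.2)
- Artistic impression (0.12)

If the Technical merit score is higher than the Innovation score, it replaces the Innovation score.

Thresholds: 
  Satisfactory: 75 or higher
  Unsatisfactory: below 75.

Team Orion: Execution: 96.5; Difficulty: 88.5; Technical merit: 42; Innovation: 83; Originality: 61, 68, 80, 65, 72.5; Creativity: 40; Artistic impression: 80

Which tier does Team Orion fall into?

Originality: drop 61 → average of remaining 4 = 285.5/4 = 71.375
Technical merit (42) ≤ Innovation (83), so Innovation stays at 83.
Weighted total:
  Execution 96.5 × 0.26 = 25.09
  Difficulty 88.5 × 0.1 = 8.85
  Technical merit 42 × 0.08 = 3.36
  Innovation 83 × 0.18 = 14.94
  Originality 71.375 × 0.06 = 4.2825
  Creativity 40 × 0.2 = 8
  Artistic impression 80 × 0.12 = 9.6
Sum = 74.1225
74.1225 < 75 → Unsatisfactory

Unsatisfactory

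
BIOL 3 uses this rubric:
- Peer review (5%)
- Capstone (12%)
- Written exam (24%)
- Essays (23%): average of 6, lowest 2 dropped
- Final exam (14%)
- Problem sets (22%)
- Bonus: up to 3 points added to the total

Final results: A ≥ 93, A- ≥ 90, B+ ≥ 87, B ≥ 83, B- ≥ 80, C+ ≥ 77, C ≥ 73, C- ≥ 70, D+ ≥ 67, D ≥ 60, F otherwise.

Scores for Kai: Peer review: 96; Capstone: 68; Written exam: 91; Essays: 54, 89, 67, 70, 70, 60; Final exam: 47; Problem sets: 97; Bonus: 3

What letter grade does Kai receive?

B-

Essays: drop 54, 60 → average of remaining 4 = 296/4 = 74
Weighted total:
  Peer review 96 × 0.05 = 4.8
  Capstone 68 × 0.12 = 8.16
  Written exam 91 × 0.24 = 21.84
  Essays 74 × 0.23 = 17.02
  Final exam 47 × 0.14 = 6.58
  Problem sets 97 × 0.22 = 21.34
Sum = 79.74
Bonus: 79.74 + 3 = 82.74
82.74 is ≥ 80 and < 83 → B-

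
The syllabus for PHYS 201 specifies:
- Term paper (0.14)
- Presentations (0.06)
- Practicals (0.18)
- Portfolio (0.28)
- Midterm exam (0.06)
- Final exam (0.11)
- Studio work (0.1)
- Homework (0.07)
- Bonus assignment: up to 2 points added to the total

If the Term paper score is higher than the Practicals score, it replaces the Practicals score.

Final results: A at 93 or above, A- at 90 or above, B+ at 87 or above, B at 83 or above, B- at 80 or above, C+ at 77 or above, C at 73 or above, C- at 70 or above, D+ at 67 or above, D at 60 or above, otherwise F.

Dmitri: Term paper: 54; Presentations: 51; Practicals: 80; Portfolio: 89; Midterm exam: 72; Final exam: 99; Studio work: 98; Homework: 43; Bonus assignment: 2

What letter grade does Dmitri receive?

Term paper (54) ≤ Practicals (80), so Practicals stays at 80.
Weighted total:
  Term paper 54 × 0.14 = 7.56
  Presentations 51 × 0.06 = 3.06
  Practicals 80 × 0.18 = 14.4
  Portfolio 89 × 0.28 = 24.92
  Midterm exam 72 × 0.06 = 4.32
  Final exam 99 × 0.11 = 10.89
  Studio work 98 × 0.1 = 9.8
  Homework 43 × 0.07 = 3.01
Sum = 77.96
Bonus assignment: 77.96 + 2 = 79.96
79.96 is ≥ 77 and < 80 → C+

C+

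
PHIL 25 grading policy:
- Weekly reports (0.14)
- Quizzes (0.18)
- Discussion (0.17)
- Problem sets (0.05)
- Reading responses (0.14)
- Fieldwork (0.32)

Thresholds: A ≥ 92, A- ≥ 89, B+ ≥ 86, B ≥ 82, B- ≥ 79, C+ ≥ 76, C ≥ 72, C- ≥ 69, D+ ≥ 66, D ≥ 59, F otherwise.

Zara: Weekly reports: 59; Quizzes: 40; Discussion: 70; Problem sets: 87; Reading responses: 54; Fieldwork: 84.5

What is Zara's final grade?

Weighted total:
  Weekly reports 59 × 0.14 = 8.26
  Quizzes 40 × 0.18 = 7.2
  Discussion 70 × 0.17 = 11.9
  Problem sets 87 × 0.05 = 4.35
  Reading responses 54 × 0.14 = 7.56
  Fieldwork 84.5 × 0.32 = 27.04
Sum = 66.31
66.31 is ≥ 66 and < 69 → D+

D+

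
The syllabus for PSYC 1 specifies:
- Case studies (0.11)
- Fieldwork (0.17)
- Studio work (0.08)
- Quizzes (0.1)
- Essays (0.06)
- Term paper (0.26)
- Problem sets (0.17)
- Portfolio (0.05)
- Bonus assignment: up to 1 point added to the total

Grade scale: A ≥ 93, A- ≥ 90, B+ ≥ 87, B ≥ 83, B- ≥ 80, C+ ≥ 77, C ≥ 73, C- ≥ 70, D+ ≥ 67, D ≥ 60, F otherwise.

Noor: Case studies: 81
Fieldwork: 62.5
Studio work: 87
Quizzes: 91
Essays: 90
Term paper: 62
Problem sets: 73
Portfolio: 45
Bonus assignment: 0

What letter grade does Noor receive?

C-

Weighted total:
  Case studies 81 × 0.11 = 8.91
  Fieldwork 62.5 × 0.17 = 10.625
  Studio work 87 × 0.08 = 6.96
  Quizzes 91 × 0.1 = 9.1
  Essays 90 × 0.06 = 5.4
  Term paper 62 × 0.26 = 16.12
  Problem sets 73 × 0.17 = 12.41
  Portfolio 45 × 0.05 = 2.25
Sum = 71.775
Bonus assignment: 71.775 + 0 = 71.775
71.775 is ≥ 70 and < 73 → C-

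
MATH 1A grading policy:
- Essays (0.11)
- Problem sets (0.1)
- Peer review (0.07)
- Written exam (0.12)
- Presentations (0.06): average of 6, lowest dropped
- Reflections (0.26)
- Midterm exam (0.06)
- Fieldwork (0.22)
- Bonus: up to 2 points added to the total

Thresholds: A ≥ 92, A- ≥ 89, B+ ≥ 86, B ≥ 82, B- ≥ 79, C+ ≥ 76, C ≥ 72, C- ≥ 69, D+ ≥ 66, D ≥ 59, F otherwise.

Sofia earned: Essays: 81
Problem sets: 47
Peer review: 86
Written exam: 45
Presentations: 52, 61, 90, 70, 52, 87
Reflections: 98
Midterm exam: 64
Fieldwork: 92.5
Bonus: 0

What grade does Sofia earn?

Presentations: drop 52 → average of remaining 5 = 360/5 = 72
Weighted total:
  Essays 81 × 0.11 = 8.91
  Problem sets 47 × 0.1 = 4.7
  Peer review 86 × 0.07 = 6.02
  Written exam 45 × 0.12 = 5.4
  Presentations 72 × 0.06 = 4.32
  Reflections 98 × 0.26 = 25.48
  Midterm exam 64 × 0.06 = 3.84
  Fieldwork 92.5 × 0.22 = 20.35
Sum = 79.02
Bonus: 79.02 + 0 = 79.02
79.02 is ≥ 79 and < 82 → B-

B-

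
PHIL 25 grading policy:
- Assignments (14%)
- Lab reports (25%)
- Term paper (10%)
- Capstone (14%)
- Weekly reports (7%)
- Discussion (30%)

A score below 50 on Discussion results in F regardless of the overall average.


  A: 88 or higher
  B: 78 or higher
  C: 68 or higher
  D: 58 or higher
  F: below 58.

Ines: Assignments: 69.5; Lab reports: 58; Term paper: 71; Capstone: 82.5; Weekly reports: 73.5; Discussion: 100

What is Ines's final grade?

Discussion score 100 ≥ 50: minimum met.
Weighted total:
  Assignments 69.5 × 0.14 = 9.73
  Lab reports 58 × 0.25 = 14.5
  Term paper 71 × 0.1 = 7.1
  Capstone 82.5 × 0.14 = 11.55
  Weekly reports 73.5 × 0.07 = 5.145
  Discussion 100 × 0.3 = 30
Sum = 78.025
78.025 is ≥ 78 and < 88 → B

B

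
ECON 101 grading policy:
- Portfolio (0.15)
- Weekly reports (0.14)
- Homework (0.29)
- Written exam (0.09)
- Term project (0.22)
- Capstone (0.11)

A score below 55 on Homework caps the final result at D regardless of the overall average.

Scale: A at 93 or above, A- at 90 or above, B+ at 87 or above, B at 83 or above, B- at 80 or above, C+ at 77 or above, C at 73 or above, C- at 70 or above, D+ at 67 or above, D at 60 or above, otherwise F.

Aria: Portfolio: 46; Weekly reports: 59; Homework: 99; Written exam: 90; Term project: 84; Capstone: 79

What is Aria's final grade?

C+

Homework score 99 ≥ 55: minimum met.
Weighted total:
  Portfolio 46 × 0.15 = 6.9
  Weekly reports 59 × 0.14 = 8.26
  Homework 99 × 0.29 = 28.71
  Written exam 90 × 0.09 = 8.1
  Term project 84 × 0.22 = 18.48
  Capstone 79 × 0.11 = 8.69
Sum = 79.14
79.14 is ≥ 77 and < 80 → C+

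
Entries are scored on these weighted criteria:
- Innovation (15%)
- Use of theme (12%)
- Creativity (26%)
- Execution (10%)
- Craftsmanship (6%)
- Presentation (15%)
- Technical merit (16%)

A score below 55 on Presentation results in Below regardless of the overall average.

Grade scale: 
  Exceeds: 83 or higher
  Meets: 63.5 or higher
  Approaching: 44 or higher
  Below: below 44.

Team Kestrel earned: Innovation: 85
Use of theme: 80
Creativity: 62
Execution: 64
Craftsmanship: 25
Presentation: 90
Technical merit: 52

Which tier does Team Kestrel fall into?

Presentation score 90 ≥ 55: minimum met.
Weighted total:
  Innovation 85 × 0.15 = 12.75
  Use of theme 80 × 0.12 = 9.6
  Creativity 62 × 0.26 = 16.12
  Execution 64 × 0.1 = 6.4
  Craftsmanship 25 × 0.06 = 1.5
  Presentation 90 × 0.15 = 13.5
  Technical merit 52 × 0.16 = 8.32
Sum = 68.19
68.19 is ≥ 63.5 and < 83 → Meets

Meets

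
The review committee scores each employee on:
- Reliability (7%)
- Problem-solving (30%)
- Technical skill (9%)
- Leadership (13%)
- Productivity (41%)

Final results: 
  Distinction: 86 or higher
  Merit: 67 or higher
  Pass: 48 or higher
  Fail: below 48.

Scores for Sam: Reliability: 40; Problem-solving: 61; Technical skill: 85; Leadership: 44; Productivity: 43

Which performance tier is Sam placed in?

Weighted total:
  Reliability 40 × 0.07 = 2.8
  Problem-solving 61 × 0.3 = 18.3
  Technical skill 85 × 0.09 = 7.65
  Leadership 44 × 0.13 = 5.72
  Productivity 43 × 0.41 = 17.63
Sum = 52.1
52.1 is ≥ 48 and < 67 → Pass

Pass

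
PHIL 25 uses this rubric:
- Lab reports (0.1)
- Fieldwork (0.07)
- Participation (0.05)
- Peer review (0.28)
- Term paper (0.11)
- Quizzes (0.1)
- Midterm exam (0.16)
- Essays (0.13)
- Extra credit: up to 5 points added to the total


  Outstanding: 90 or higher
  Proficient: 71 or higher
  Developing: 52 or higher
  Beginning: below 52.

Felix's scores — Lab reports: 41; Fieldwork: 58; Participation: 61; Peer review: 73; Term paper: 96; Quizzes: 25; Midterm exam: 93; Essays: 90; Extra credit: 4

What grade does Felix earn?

Weighted total:
  Lab reports 41 × 0.1 = 4.1
  Fieldwork 58 × 0.07 = 4.06
  Participation 61 × 0.05 = 3.05
  Peer review 73 × 0.28 = 20.44
  Term paper 96 × 0.11 = 10.56
  Quizzes 25 × 0.1 = 2.5
  Midterm exam 93 × 0.16 = 14.88
  Essays 90 × 0.13 = 11.7
Sum = 71.29
Extra credit: 71.29 + 4 = 75.29
75.29 is ≥ 71 and < 90 → Proficient

Proficient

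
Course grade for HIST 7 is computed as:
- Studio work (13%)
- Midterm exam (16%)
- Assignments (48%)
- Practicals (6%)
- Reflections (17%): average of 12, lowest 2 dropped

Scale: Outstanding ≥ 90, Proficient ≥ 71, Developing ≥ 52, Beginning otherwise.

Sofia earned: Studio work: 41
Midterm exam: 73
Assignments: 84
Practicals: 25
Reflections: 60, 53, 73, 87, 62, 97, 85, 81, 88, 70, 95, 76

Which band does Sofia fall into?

Proficient

Reflections: drop 53, 60 → average of remaining 10 = 814/10 = 81.4
Weighted total:
  Studio work 41 × 0.13 = 5.33
  Midterm exam 73 × 0.16 = 11.68
  Assignments 84 × 0.48 = 40.32
  Practicals 25 × 0.06 = 1.5
  Reflections 81.4 × 0.17 = 13.838
Sum = 72.668
72.668 is ≥ 71 and < 90 → Proficient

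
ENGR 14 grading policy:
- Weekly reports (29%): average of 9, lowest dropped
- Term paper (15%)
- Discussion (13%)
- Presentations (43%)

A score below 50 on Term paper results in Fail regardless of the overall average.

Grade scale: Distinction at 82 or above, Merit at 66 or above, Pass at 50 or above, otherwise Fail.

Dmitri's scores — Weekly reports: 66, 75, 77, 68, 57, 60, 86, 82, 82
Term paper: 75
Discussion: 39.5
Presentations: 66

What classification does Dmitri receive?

Merit

Weekly reports: drop 57 → average of remaining 8 = 596/8 = 74.5
Term paper score 75 ≥ 50: minimum met.
Weighted total:
  Weekly reports 74.5 × 0.29 = 21.605
  Term paper 75 × 0.15 = 11.25
  Discussion 39.5 × 0.13 = 5.135
  Presentations 66 × 0.43 = 28.38
Sum = 66.37
66.37 is ≥ 66 and < 82 → Merit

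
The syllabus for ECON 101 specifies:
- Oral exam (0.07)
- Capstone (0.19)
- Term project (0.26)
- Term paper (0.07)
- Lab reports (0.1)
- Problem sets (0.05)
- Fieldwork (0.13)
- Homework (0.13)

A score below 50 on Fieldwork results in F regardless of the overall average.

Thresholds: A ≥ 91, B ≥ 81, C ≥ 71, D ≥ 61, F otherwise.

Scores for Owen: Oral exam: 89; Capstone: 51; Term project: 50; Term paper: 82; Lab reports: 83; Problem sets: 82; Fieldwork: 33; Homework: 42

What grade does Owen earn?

F

Fieldwork score 33 < 50: minimum not met.
Weighted total:
  Oral exam 89 × 0.07 = 6.23
  Capstone 51 × 0.19 = 9.69
  Term project 50 × 0.26 = 13
  Term paper 82 × 0.07 = 5.74
  Lab reports 83 × 0.1 = 8.3
  Problem sets 82 × 0.05 = 4.1
  Fieldwork 33 × 0.13 = 4.29
  Homework 42 × 0.13 = 5.46
Sum = 56.81
Because the Fieldwork minimum was not met, the result is F.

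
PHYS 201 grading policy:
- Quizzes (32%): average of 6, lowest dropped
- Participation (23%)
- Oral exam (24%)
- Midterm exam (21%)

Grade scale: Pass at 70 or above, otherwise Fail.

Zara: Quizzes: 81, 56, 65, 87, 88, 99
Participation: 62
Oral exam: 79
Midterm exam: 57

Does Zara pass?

Quizzes: drop 56 → average of remaining 5 = 420/5 = 84
Weighted total:
  Quizzes 84 × 0.32 = 26.88
  Participation 62 × 0.23 = 14.26
  Oral exam 79 × 0.24 = 18.96
  Midterm exam 57 × 0.21 = 11.97
Sum = 72.07
72.07 ≥ 70 → Pass

Pass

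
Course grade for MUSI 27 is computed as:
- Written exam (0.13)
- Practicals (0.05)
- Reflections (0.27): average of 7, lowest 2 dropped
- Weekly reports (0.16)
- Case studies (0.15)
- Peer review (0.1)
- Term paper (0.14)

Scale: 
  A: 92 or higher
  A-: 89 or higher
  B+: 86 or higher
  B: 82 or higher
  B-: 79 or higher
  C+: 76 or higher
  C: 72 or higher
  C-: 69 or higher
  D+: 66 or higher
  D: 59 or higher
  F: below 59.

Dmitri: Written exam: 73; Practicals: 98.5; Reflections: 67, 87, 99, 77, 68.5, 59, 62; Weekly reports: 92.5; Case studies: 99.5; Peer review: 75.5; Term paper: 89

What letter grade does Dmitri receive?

Reflections: drop 59, 62 → average of remaining 5 = 398.5/5 = 79.7
Weighted total:
  Written exam 73 × 0.13 = 9.49
  Practicals 98.5 × 0.05 = 4.925
  Reflections 79.7 × 0.27 = 21.519
  Weekly reports 92.5 × 0.16 = 14.8
  Case studies 99.5 × 0.15 = 14.925
  Peer review 75.5 × 0.1 = 7.55
  Term paper 89 × 0.14 = 12.46
Sum = 85.669
85.669 is ≥ 82 and < 86 → B

B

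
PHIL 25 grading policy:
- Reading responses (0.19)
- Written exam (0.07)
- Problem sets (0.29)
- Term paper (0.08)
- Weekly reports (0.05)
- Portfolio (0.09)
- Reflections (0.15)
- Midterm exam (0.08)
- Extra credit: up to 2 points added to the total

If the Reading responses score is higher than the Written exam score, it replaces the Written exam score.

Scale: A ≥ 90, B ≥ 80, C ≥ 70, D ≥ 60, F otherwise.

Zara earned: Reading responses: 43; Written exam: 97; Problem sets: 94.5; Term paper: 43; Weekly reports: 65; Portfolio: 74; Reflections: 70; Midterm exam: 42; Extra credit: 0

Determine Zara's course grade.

Reading responses (43) ≤ Written exam (97), so Written exam stays at 97.
Weighted total:
  Reading responses 43 × 0.19 = 8.17
  Written exam 97 × 0.07 = 6.79
  Problem sets 94.5 × 0.29 = 27.405
  Term paper 43 × 0.08 = 3.44
  Weekly reports 65 × 0.05 = 3.25
  Portfolio 74 × 0.09 = 6.66
  Reflections 70 × 0.15 = 10.5
  Midterm exam 42 × 0.08 = 3.36
Sum = 69.575
Extra credit: 69.575 + 0 = 69.575
69.575 is ≥ 60 and < 70 → D

D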